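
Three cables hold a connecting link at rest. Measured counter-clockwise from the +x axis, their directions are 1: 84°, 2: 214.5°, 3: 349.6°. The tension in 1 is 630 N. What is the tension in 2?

T_2 ≈ 890 N

Resolve: ΣF_x = 630 cos 84° + T_2 cos 214.5° + T_3 cos 349.6° = 0.
        ΣF_y = 630 sin 84° + T_2 sin 214.5° + T_3 sin 349.6° = 0.
The known terms sum to (65.85, 626.5) N, so -0.8241 T_2 + 0.9836 T_3 = -65.85 and -0.5664 T_2 − 0.1805 T_3 = -626.5.
Solving simultaneously: T_2 = 889.9 N, T_3 = 678.7 N.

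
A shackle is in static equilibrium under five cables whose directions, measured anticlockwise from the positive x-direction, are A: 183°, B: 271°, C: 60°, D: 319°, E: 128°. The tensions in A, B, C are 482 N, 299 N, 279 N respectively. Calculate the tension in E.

Resolve: ΣF_x = 482 cos 183° + 299 cos 271° + 279 cos 60° + T_D cos 319° + T_E cos 128° = 0.
        ΣF_y = 482 sin 183° + 299 sin 271° + 279 sin 60° + T_D sin 319° + T_E sin 128° = 0.
The known terms sum to (-336.6, -82.56) N, so 0.7547 T_D − 0.6157 T_E = 336.6 and -0.6561 T_D + 0.7880 T_E = 82.56.
Solving simultaneously: T_D = 1657 N, T_E = 1484 N.

T_E ≈ 1480 N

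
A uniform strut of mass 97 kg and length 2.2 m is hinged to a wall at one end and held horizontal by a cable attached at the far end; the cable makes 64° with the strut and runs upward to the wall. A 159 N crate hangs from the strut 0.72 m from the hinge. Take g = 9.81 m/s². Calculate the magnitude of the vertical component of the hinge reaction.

|H_y| ≈ 583 N

Take torques about the hinge: T sin 64° · 2.2 = 97×9.81×1.1 + 159×0.72 = 1161.2 N·m.
So T = 1161.2 / (0.8988 × 2.2) = 587.26 N.
ΣF_y = 0: H_y = (97×9.81 + 159) − T sin 64° = 1110.6 − 527.82 = 582.75 N.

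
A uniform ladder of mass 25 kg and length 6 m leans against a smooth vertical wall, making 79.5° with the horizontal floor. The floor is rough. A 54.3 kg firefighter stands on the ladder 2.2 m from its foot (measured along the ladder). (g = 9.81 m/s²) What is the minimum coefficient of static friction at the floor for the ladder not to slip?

ΣF_y = 0: N_floor = 25×9.81 + 54.3×9.81 = 777.93 N.
Torques about the foot: N_wall · 6 sin 79.5° = 25×9.81×3 cos 79.5° + 54.3×9.81×2.2 cos 79.5° → N_wall = 58.927 N.
ΣF_x = 0: f_floor = N_wall = 58.927 N.
μ_min = f_floor / N_floor = 58.927 / 777.93 = 0.07575.

μ_min ≈ 0.0757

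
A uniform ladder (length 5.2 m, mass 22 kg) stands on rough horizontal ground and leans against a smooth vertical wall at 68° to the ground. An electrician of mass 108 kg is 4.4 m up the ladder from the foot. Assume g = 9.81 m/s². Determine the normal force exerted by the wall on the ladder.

N_wall ≈ 406 N

Torques about the foot: N_wall · 5.2 sin 68° = 22×9.81×2.6 cos 68° + 108×9.81×4.4 cos 68° → N_wall = 405.8 N.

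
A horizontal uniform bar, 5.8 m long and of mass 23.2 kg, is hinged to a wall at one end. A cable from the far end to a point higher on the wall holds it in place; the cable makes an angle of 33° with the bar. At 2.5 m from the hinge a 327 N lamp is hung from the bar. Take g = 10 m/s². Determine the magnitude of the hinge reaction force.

Take torques about the hinge: T sin 33° · 5.8 = 23.2×10×2.9 + 327×2.5 = 1490.3 N·m.
So T = 1490.3 / (0.5446 × 5.8) = 471.78 N.
ΣF_x = 0: H_x = T cos 33° = 395.67 N.
ΣF_y = 0: H_y = (23.2×10 + 327) − T sin 33° = 559 − 256.95 = 302.05 N.
|H| = √(H_x² + H_y²) = √((395.67)² + (302.05)²) = 497.78 N.

|H| ≈ 498 N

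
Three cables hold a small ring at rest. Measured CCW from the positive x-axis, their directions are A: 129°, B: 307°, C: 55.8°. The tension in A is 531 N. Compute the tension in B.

Resolve: ΣF_x = 531 cos 129° + T_B cos 307° + T_C cos 55.8° = 0.
        ΣF_y = 531 sin 129° + T_B sin 307° + T_C sin 55.8° = 0.
The known terms sum to (-334.2, 412.7) N, so 0.6018 T_B + 0.5621 T_C = 334.2 and -0.7986 T_B + 0.8271 T_C = -412.7.
Solving simultaneously: T_B = 537 N, T_C = 19.58 N.

T_B ≈ 537 N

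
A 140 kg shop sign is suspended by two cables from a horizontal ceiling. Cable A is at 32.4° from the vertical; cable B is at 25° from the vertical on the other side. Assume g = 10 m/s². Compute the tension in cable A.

T_A ≈ 702 N

Angles from the horizontal: cable A is 90° − 32.4° = 57.6°, cable B is 90° − 25° = 65°.
Weight W = 140 × 10 = 1400 N acts straight down.
Horizontal: T_A cos 57.6° = T_B cos 65°  →  T_B = 1.268 T_A.
Vertical: T_A sin 57.6° + T_B sin 65° = 1400.
Substituting the horizontal relation into the vertical equation gives 1.993 T_A = 1400, so T_A = 702.3 N.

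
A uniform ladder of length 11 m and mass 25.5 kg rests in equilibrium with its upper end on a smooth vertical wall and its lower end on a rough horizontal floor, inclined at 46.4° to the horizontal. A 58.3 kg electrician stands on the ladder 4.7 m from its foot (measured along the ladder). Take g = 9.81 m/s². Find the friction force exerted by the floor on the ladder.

Torques about the foot: N_wall · 11 sin 46.4° = 25.5×9.81×5.5 cos 46.4° + 58.3×9.81×4.7 cos 46.4° → N_wall = 351.82 N.
ΣF_x = 0: f_floor = N_wall = 351.82 N.

f ≈ 352 N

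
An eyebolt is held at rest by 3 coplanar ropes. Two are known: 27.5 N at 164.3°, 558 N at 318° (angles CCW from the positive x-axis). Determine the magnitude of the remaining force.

F ≈ 533 N

Sum the known components: ΣF_x = 388.2 N, ΣF_y = -365.9 N.
For equilibrium the remaining force must supply (−ΣF_x, −ΣF_y) = (-388.2, 365.9) N.
Magnitude = √((-388.2)² + (365.9)²) = 533.5 N; direction = atan2(365.9, -388.2) = 136.7°.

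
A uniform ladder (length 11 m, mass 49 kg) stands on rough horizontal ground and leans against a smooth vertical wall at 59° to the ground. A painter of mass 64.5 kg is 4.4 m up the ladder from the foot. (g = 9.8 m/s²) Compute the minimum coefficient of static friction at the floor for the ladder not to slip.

μ_min ≈ 0.266

ΣF_y = 0: N_floor = 49×9.8 + 64.5×9.8 = 1112.3 N.
Torques about the foot: N_wall · 11 sin 59° = 49×9.8×5.5 cos 59° + 64.5×9.8×4.4 cos 59° → N_wall = 296.19 N.
ΣF_x = 0: f_floor = N_wall = 296.19 N.
μ_min = f_floor / N_floor = 296.19 / 1112.3 = 0.2663.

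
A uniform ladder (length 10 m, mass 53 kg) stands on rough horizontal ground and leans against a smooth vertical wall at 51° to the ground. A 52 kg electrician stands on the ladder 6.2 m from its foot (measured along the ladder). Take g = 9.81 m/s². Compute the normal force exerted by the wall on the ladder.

Torques about the foot: N_wall · 10 sin 51° = 53×9.81×5 cos 51° + 52×9.81×6.2 cos 51° → N_wall = 466.63 N.

N_wall ≈ 467 N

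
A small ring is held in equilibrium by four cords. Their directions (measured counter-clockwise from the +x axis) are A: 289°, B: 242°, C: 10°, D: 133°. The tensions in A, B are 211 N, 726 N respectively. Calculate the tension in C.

Resolve: ΣF_x = 211 cos 289° + 726 cos 242° + T_C cos 10° + T_D cos 133° = 0.
        ΣF_y = 211 sin 289° + 726 sin 242° + T_C sin 10° + T_D sin 133° = 0.
The known terms sum to (-272.1, -840.5) N, so 0.9848 T_C − 0.6820 T_D = 272.1 and 0.1736 T_C + 0.7314 T_D = 840.5.
Solving simultaneously: T_C = 920.8 N, T_D = 930.6 N.

T_C ≈ 921 N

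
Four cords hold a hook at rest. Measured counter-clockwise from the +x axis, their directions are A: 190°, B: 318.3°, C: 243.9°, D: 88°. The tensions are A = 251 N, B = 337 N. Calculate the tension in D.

T_D ≈ 298 N

Resolve: ΣF_x = 251 cos 190° + 337 cos 318.3° + T_C cos 243.9° + T_D cos 88° = 0.
        ΣF_y = 251 sin 190° + 337 sin 318.3° + T_C sin 243.9° + T_D sin 88° = 0.
The known terms sum to (4.43, -267.8) N, so -0.4399 T_C + 0.0349 T_D = -4.43 and -0.8980 T_C + 0.9994 T_D = 267.8.
Solving simultaneously: T_C = 33.73 N, T_D = 298.2 N.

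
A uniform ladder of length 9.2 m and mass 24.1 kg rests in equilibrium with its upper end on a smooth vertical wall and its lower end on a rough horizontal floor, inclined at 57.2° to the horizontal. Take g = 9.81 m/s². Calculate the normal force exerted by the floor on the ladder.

ΣF_y = 0: N_floor = 24.1×9.81 = 236.42 N.

N_floor ≈ 236 N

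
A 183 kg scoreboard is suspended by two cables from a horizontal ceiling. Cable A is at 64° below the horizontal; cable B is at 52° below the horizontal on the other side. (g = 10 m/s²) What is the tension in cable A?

Weight W = 183 × 10 = 1830 N acts straight down.
Horizontal: T_A cos 64° = T_B cos 52°  →  T_B = 0.712 T_A.
Vertical: T_A sin 64° + T_B sin 52° = 1830.
Substituting the horizontal relation into the vertical equation gives 1.46 T_A = 1830, so T_A = 1254 N.

T_A ≈ 1250 N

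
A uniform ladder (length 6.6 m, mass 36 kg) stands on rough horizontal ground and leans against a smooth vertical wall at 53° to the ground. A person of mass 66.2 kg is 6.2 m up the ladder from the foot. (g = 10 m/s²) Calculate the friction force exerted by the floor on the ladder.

Torques about the foot: N_wall · 6.6 sin 53° = 36×10×3.3 cos 53° + 66.2×10×6.2 cos 53° → N_wall = 604.26 N.
ΣF_x = 0: f_floor = N_wall = 604.26 N.

f ≈ 604 N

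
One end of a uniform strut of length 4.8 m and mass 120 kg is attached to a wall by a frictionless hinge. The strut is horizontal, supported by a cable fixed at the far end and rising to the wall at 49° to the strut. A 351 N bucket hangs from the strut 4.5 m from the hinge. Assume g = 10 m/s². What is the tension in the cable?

T ≈ 1230 N

Take torques about the hinge: T sin 49° · 4.8 = 120×10×2.4 + 351×4.5 = 4459.5 N·m.
So T = 4459.5 / (0.7547 × 4.8) = 1231 N.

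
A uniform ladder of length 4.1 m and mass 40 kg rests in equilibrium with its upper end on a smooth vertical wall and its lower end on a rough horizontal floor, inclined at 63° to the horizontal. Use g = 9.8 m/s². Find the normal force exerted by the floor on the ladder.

ΣF_y = 0: N_floor = 40×9.8 = 392 N.

N_floor ≈ 392 N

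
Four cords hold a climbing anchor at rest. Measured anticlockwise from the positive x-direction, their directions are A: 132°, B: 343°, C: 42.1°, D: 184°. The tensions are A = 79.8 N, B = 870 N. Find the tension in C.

T_C ≈ 403 N

Resolve: ΣF_x = 79.8 cos 132° + 870 cos 343° + T_C cos 42.1° + T_D cos 184° = 0.
        ΣF_y = 79.8 sin 132° + 870 sin 343° + T_C sin 42.1° + T_D sin 184° = 0.
The known terms sum to (778.6, -195.1) N, so 0.7420 T_C − 0.9976 T_D = -778.6 and 0.6704 T_C − 0.0698 T_D = 195.1.
Solving simultaneously: T_C = 403.4 N, T_D = 1081 N.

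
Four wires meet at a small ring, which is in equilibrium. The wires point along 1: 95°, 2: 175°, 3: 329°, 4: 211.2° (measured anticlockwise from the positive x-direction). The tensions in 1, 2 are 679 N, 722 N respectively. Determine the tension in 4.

T_4 ≈ 263 N

Resolve: ΣF_x = 679 cos 95° + 722 cos 175° + T_3 cos 329° + T_4 cos 211.2° = 0.
        ΣF_y = 679 sin 95° + 722 sin 175° + T_3 sin 329° + T_4 sin 211.2° = 0.
The known terms sum to (-778.4, 739.3) N, so 0.8572 T_3 − 0.8554 T_4 = 778.4 and -0.5150 T_3 − 0.5180 T_4 = -739.3.
Solving simultaneously: T_3 = 1171 N, T_4 = 263.2 N.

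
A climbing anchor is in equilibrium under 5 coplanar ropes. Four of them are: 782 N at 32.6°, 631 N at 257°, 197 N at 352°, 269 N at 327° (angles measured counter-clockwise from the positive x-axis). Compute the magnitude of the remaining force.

F ≈ 1010 N

Sum the known components: ΣF_x = 937.5 N, ΣF_y = -367.4 N.
For equilibrium the remaining force must supply (−ΣF_x, −ΣF_y) = (-937.5, 367.4) N.
Magnitude = √((-937.5)² + (367.4)²) = 1007 N; direction = atan2(367.4, -937.5) = 158.6°.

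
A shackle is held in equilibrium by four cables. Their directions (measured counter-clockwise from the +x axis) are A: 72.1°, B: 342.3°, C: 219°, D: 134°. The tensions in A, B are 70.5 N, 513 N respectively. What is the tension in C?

Resolve: ΣF_x = 70.5 cos 72.1° + 513 cos 342.3° + T_C cos 219° + T_D cos 134° = 0.
        ΣF_y = 70.5 sin 72.1° + 513 sin 342.3° + T_C sin 219° + T_D sin 134° = 0.
The known terms sum to (510.4, -88.88) N, so -0.7771 T_C − 0.6947 T_D = -510.4 and -0.6293 T_C + 0.7193 T_D = 88.88.
Solving simultaneously: T_C = 306.6 N, T_D = 391.8 N.

T_C ≈ 307 N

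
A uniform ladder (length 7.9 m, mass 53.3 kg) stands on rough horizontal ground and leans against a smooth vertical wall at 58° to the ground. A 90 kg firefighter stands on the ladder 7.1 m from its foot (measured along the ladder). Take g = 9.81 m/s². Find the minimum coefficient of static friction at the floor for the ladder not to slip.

μ_min ≈ 0.469

ΣF_y = 0: N_floor = 53.3×9.81 + 90×9.81 = 1405.8 N.
Torques about the foot: N_wall · 7.9 sin 58° = 53.3×9.81×3.95 cos 58° + 90×9.81×7.1 cos 58° → N_wall = 659.19 N.
ΣF_x = 0: f_floor = N_wall = 659.19 N.
μ_min = f_floor / N_floor = 659.19 / 1405.8 = 0.4689.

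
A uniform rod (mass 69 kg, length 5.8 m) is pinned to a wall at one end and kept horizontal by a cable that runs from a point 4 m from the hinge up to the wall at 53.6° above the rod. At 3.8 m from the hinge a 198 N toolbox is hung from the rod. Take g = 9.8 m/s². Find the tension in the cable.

T ≈ 843 N

Take torques about the hinge: T sin 53.6° · 4 = 69×9.8×2.9 + 198×3.8 = 2713.4 N·m.
So T = 2713.4 / (0.8049 × 4) = 842.78 N.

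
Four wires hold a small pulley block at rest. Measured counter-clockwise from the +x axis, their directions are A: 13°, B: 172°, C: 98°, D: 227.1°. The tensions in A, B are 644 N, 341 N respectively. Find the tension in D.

T_D ≈ 404 N

Resolve: ΣF_x = 644 cos 13° + 341 cos 172° + T_C cos 98° + T_D cos 227.1° = 0.
        ΣF_y = 644 sin 13° + 341 sin 172° + T_C sin 98° + T_D sin 227.1° = 0.
The known terms sum to (289.8, 192.3) N, so -0.1392 T_C − 0.6807 T_D = -289.8 and 0.9903 T_C − 0.7325 T_D = -192.3.
Solving simultaneously: T_C = 104.9 N, T_D = 404.3 N.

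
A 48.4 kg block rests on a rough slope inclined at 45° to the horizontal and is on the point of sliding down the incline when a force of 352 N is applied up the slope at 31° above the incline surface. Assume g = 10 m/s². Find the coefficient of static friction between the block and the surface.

μ ≈ 0.252

On the verge of sliding down the incline, friction is at its maximum μN and acts up the slope.
Perpendicular to incline: N = W cos 45° − P sin 31° = 342.2 − 181.3 = 160.9 N.
Along incline: P cos 31° + μN = W sin 45° → μ = (W sin 45° − P cos 31°) / N = 0.2517.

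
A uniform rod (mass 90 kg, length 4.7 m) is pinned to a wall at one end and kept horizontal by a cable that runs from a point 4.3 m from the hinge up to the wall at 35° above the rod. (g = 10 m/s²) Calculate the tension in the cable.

Take torques about the hinge: T sin 35° · 4.3 = 90×10×2.35 = 2115 N·m.
So T = 2115 / (0.5736 × 4.3) = 857.53 N.

T ≈ 858 N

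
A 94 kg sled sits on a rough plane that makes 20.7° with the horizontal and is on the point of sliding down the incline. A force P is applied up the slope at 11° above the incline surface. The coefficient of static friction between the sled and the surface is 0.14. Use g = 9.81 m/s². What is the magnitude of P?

On the verge of sliding down the incline, friction equals μN and acts up the slope.
Perpendicular: N + P sin 11° = W cos 20.7° = 862.6 N.
Along incline: P cos 11° + μN = W sin 20.7° with W sin 20.7° = 326 N.
Solving the pair for P and N: P = 214.9 N, N = 821.6 N (and f = μN = 115 N).

P ≈ 215 N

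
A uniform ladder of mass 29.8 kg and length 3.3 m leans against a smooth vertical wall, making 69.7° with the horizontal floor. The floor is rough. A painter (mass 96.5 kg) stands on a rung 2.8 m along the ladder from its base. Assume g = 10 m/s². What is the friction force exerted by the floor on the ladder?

Torques about the foot: N_wall · 3.3 sin 69.7° = 29.8×10×1.65 cos 69.7° + 96.5×10×2.8 cos 69.7° → N_wall = 358 N.
ΣF_x = 0: f_floor = N_wall = 358 N.

f ≈ 358 N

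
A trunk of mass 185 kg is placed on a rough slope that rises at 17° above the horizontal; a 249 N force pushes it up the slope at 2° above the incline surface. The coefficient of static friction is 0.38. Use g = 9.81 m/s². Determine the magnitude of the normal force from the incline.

Axes along / perpendicular to the incline. W sin 17° = 530.6 N down-slope; W cos 17° = 1736 N into the surface.
Perpendicular: N = W cos 17° − P sin 2° = 1736 − 8.69 = 1727 N.
Along incline: P cos 2° + f = W sin 17° (friction acts up-slope) → f = 530.6 − 248.8 = 281.8 N.
|f| = 281.8 N ≤ μN = 656.2 N, so the trunk is indeed static.

N ≈ 1730 N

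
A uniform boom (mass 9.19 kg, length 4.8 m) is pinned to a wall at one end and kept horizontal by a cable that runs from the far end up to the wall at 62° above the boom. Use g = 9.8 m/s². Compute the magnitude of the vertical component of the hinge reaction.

Take torques about the hinge: T sin 62° · 4.8 = 9.19×9.8×2.4 = 216.15 N·m.
So T = 216.15 / (0.8829 × 4.8) = 51.001 N.
ΣF_y = 0: H_y = (9.19×9.8) − T sin 62° = 90.062 − 45.031 = 45.031 N.

|H_y| ≈ 45 N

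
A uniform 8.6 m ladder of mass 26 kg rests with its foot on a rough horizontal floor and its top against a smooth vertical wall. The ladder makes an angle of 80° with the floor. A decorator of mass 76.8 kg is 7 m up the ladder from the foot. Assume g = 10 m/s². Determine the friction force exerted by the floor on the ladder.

f ≈ 133 N

Torques about the foot: N_wall · 8.6 sin 80° = 26×10×4.3 cos 80° + 76.8×10×7 cos 80° → N_wall = 133.15 N.
ΣF_x = 0: f_floor = N_wall = 133.15 N.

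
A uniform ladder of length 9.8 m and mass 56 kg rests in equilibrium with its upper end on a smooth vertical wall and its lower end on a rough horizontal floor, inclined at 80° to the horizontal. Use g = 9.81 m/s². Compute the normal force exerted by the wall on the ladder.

Torques about the foot: N_wall · 9.8 sin 80° = 56×9.81×4.9 cos 80° → N_wall = 48.433 N.

N_wall ≈ 48.4 N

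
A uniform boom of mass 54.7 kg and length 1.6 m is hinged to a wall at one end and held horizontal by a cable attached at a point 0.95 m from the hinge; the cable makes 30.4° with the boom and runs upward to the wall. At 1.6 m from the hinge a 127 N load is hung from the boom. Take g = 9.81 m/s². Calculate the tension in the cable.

T ≈ 1320 N

Take torques about the hinge: T sin 30.4° · 0.95 = 54.7×9.81×0.8 + 127×1.6 = 632.49 N·m.
So T = 632.49 / (0.5060 × 0.95) = 1315.7 N.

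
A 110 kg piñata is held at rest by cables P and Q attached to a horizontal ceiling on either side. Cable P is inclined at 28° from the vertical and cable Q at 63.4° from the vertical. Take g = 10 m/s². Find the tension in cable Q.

Angles from the horizontal: cable P is 90° − 28° = 62°, cable Q is 90° − 63.4° = 26.6°.
Weight W = 110 × 10 = 1100 N acts straight down.
Horizontal: T_P cos 62° = T_Q cos 26.6°  →  T_P = 1.905 T_Q.
Vertical: T_P sin 62° + T_Q sin 26.6° = 1100.
Substituting the horizontal relation into the vertical equation gives 2.129 T_Q = 1100, so T_Q = 516.6 N.

T_Q ≈ 517 N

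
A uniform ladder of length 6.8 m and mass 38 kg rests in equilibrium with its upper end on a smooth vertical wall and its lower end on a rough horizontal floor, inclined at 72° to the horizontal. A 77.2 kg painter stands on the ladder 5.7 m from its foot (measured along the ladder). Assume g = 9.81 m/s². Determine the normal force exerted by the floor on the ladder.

ΣF_y = 0: N_floor = 38×9.81 + 77.2×9.81 = 1130.1 N.

N_floor ≈ 1130 N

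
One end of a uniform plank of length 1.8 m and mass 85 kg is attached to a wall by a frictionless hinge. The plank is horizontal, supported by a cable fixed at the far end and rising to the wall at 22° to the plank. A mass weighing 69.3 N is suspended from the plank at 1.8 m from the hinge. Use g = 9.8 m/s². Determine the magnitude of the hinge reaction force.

Take torques about the hinge: T sin 22° · 1.8 = 85×9.8×0.9 + 69.3×1.8 = 874.44 N·m.
So T = 874.44 / (0.3746 × 1.8) = 1296.8 N.
ΣF_x = 0: H_x = T cos 22° = 1202.4 N.
ΣF_y = 0: H_y = (85×9.8 + 69.3) − T sin 22° = 902.3 − 485.8 = 416.5 N.
|H| = √(H_x² + H_y²) = √((1202.4)² + (416.5)²) = 1272.5 N.

|H| ≈ 1270 N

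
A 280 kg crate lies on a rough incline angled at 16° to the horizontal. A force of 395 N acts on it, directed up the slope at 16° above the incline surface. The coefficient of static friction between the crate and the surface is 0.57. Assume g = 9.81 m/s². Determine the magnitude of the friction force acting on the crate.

f ≈ 377 N

Axes along / perpendicular to the incline. W sin 16° = 757.1 N down-slope; W cos 16° = 2640 N into the surface.
Perpendicular: N = W cos 16° − P sin 16° = 2640 − 108.9 = 2532 N.
Along incline: P cos 16° + f = W sin 16° (friction acts up-slope) → f = 757.1 − 379.7 = 377.4 N.
|f| = 377.4 N ≤ μN = 1443 N, so the crate is indeed static.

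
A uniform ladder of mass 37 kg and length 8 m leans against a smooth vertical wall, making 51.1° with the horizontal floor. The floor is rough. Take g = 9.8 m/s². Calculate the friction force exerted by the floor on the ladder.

f ≈ 146 N

Torques about the foot: N_wall · 8 sin 51.1° = 37×9.8×4 cos 51.1° → N_wall = 146.29 N.
ΣF_x = 0: f_floor = N_wall = 146.29 N.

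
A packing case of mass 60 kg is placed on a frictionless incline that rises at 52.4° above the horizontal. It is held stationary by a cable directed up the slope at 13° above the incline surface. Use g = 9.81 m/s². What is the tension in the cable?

T ≈ 479 N

Take axes along and perpendicular to the incline. Weight components: W sin 52.4° = 466.3 N down-slope, W cos 52.4° = 359.1 N into the surface.
Along incline: T cos 13° = W sin 52.4° → T = 478.6 N.
Perpendicular: N = W cos 52.4° − T sin 13° = 251.5 N.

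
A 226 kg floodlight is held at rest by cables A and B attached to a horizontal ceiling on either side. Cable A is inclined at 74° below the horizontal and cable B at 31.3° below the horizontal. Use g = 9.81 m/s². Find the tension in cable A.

Weight W = 226 × 9.81 = 2217 N acts straight down.
Horizontal: T_A cos 74° = T_B cos 31.3°  →  T_B = 0.3226 T_A.
Vertical: T_A sin 74° + T_B sin 31.3° = 2217.
Substituting the horizontal relation into the vertical equation gives 1.129 T_A = 2217, so T_A = 1964 N.

T_A ≈ 1960 N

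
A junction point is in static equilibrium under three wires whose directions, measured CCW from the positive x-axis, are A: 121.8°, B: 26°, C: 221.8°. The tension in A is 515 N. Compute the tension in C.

T_C ≈ 1880 N

Resolve: ΣF_x = 515 cos 121.8° + T_B cos 26° + T_C cos 221.8° = 0.
        ΣF_y = 515 sin 121.8° + T_B sin 26° + T_C sin 221.8° = 0.
The known terms sum to (-271.4, 437.7) N, so 0.8988 T_B − 0.7455 T_C = 271.4 and 0.4384 T_B − 0.6665 T_C = -437.7.
Solving simultaneously: T_B = 1863 N, T_C = 1882 N.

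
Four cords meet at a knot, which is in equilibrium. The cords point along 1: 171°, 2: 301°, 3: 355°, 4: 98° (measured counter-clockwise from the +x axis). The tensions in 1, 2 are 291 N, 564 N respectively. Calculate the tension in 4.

Resolve: ΣF_x = 291 cos 171° + 564 cos 301° + T_3 cos 355° + T_4 cos 98° = 0.
        ΣF_y = 291 sin 171° + 564 sin 301° + T_3 sin 355° + T_4 sin 98° = 0.
The known terms sum to (3.064, -437.9) N, so 0.9962 T_3 − 0.1392 T_4 = -3.064 and -0.0872 T_3 + 0.9903 T_4 = 437.9.
Solving simultaneously: T_3 = 59.44 N, T_4 = 447.5 N.

T_4 ≈ 447 N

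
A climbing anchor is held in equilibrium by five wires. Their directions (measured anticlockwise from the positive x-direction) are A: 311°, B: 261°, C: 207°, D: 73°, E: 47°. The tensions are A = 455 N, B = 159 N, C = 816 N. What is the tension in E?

T_E ≈ 408 N

Resolve: ΣF_x = 455 cos 311° + 159 cos 261° + 816 cos 207° + T_D cos 73° + T_E cos 47° = 0.
        ΣF_y = 455 sin 311° + 159 sin 261° + 816 sin 207° + T_D sin 73° + T_E sin 47° = 0.
The known terms sum to (-453.4, -870.9) N, so 0.2924 T_D + 0.6820 T_E = 453.4 and 0.9563 T_D + 0.7314 T_E = 870.9.
Solving simultaneously: T_D = 598.4 N, T_E = 408.3 N.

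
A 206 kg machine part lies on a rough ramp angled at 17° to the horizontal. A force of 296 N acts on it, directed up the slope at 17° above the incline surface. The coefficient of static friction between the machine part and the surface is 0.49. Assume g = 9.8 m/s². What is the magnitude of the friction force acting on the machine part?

f ≈ 307 N

Axes along / perpendicular to the incline. W sin 17° = 590.2 N down-slope; W cos 17° = 1931 N into the surface.
Perpendicular: N = W cos 17° − P sin 17° = 1931 − 86.54 = 1844 N.
Along incline: P cos 17° + f = W sin 17° (friction acts up-slope) → f = 590.2 − 283.1 = 307.2 N.
|f| = 307.2 N ≤ μN = 903.6 N, so the machine part is indeed static.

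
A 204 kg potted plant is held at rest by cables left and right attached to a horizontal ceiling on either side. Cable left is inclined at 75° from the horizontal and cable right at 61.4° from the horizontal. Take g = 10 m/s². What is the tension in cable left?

T_left ≈ 1420 N

Weight W = 204 × 10 = 2040 N acts straight down.
Horizontal: T_left cos 75° = T_right cos 61.4°  →  T_right = 0.5407 T_left.
Vertical: T_left sin 75° + T_right sin 61.4° = 2040.
Substituting the horizontal relation into the vertical equation gives 1.441 T_left = 2040, so T_left = 1416 N.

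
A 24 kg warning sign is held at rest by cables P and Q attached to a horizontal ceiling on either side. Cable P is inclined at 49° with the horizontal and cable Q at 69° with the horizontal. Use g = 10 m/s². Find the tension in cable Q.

Weight W = 24 × 10 = 240 N acts straight down.
Horizontal: T_P cos 49° = T_Q cos 69°  →  T_P = 0.5462 T_Q.
Vertical: T_P sin 49° + T_Q sin 69° = 240.
Substituting the horizontal relation into the vertical equation gives 1.346 T_Q = 240, so T_Q = 178.3 N.

T_Q ≈ 178 N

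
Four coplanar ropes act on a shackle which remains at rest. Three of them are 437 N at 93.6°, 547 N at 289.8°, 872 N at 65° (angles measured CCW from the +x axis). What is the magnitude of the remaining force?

F ≈ 885 N

Sum the known components: ΣF_x = 526.4 N, ΣF_y = 711.8 N.
For equilibrium the remaining force must supply (−ΣF_x, −ΣF_y) = (-526.4, -711.8) N.
Magnitude = √((-526.4)² + (-711.8)²) = 885.3 N; direction = atan2(-711.8, -526.4) = 233.5°.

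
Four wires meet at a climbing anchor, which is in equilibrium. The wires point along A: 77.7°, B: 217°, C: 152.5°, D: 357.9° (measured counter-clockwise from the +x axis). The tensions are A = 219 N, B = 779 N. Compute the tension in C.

Resolve: ΣF_x = 219 cos 77.7° + 779 cos 217° + T_C cos 152.5° + T_D cos 357.9° = 0.
        ΣF_y = 219 sin 77.7° + 779 sin 217° + T_C sin 152.5° + T_D sin 357.9° = 0.
The known terms sum to (-575.5, -254.8) N, so -0.8870 T_C + 0.9993 T_D = 575.5 and 0.4617 T_C − 0.0366 T_D = 254.8.
Solving simultaneously: T_C = 642.9 N, T_D = 1147 N.

T_C ≈ 643 N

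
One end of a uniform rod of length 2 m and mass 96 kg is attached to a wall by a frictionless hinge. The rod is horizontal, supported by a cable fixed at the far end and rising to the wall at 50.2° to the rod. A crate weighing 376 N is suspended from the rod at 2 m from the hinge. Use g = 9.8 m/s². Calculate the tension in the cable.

Take torques about the hinge: T sin 50.2° · 2 = 96×9.8×1 + 376×2 = 1692.8 N·m.
So T = 1692.8 / (0.7683 × 2) = 1101.7 N.

T ≈ 1100 N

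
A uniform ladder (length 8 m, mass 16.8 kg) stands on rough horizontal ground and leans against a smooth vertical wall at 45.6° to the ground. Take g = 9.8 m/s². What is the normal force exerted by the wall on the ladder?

Torques about the foot: N_wall · 8 sin 45.6° = 16.8×9.8×4 cos 45.6° → N_wall = 80.614 N.

N_wall ≈ 80.6 N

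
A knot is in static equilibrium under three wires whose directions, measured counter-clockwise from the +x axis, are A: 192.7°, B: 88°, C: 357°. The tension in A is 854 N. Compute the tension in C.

Resolve: ΣF_x = 854 cos 192.7° + T_B cos 88° + T_C cos 357° = 0.
        ΣF_y = 854 sin 192.7° + T_B sin 88° + T_C sin 357° = 0.
The known terms sum to (-833.1, -187.7) N, so 0.0349 T_B + 0.9986 T_C = 833.1 and 0.9994 T_B − 0.0523 T_C = 187.7.
Solving simultaneously: T_B = 231.1 N, T_C = 826.2 N.

T_C ≈ 826 N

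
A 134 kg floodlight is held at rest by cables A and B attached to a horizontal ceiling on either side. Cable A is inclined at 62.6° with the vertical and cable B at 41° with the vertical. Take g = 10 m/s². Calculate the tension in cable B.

T_B ≈ 1220 N

Angles from the horizontal: cable A is 90° − 62.6° = 27.4°, cable B is 90° − 41° = 49°.
Weight W = 134 × 10 = 1340 N acts straight down.
Horizontal: T_A cos 27.4° = T_B cos 49°  →  T_A = 0.739 T_B.
Vertical: T_A sin 27.4° + T_B sin 49° = 1340.
Substituting the horizontal relation into the vertical equation gives 1.095 T_B = 1340, so T_B = 1224 N.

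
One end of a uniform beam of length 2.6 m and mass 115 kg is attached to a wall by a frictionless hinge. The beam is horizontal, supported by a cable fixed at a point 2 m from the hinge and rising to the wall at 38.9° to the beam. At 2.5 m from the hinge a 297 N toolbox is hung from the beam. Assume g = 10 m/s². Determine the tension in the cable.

Take torques about the hinge: T sin 38.9° · 2 = 115×10×1.3 + 297×2.5 = 2237.5 N·m.
So T = 2237.5 / (0.6280 × 2) = 1781.6 N.

T ≈ 1780 N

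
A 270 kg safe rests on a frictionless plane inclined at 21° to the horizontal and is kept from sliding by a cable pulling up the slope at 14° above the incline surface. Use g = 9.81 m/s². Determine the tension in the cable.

T ≈ 978 N

Take axes along and perpendicular to the incline. Weight components: W sin 21° = 949.2 N down-slope, W cos 21° = 2473 N into the surface.
Along incline: T cos 14° = W sin 21° → T = 978.3 N.
Perpendicular: N = W cos 21° − T sin 14° = 2236 N.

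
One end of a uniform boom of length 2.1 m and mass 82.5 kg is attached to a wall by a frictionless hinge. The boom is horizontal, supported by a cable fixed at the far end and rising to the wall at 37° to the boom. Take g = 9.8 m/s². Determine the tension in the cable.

Take torques about the hinge: T sin 37° · 2.1 = 82.5×9.8×1.05 = 848.93 N·m.
So T = 848.93 / (0.6018 × 2.1) = 671.72 N.

T ≈ 672 N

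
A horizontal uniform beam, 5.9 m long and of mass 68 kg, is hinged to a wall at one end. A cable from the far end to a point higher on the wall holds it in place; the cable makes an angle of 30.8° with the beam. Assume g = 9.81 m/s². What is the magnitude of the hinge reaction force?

|H| ≈ 651 N

Take torques about the hinge: T sin 30.8° · 5.9 = 68×9.81×2.95 = 1967.9 N·m.
So T = 1967.9 / (0.5120 × 5.9) = 651.39 N.
ΣF_x = 0: H_x = T cos 30.8° = 559.52 N.
ΣF_y = 0: H_y = (68×9.81) − T sin 30.8° = 667.08 − 333.54 = 333.54 N.
|H| = √(H_x² + H_y²) = √((559.52)² + (333.54)²) = 651.39 N.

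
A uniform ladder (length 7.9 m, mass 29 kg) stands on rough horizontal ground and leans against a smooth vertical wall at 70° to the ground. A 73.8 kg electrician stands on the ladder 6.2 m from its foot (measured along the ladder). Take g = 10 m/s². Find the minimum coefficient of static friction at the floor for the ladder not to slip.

μ_min ≈ 0.256

ΣF_y = 0: N_floor = 29×10 + 73.8×10 = 1028 N.
Torques about the foot: N_wall · 7.9 sin 70° = 29×10×3.95 cos 70° + 73.8×10×6.2 cos 70° → N_wall = 263.58 N.
ΣF_x = 0: f_floor = N_wall = 263.58 N.
μ_min = f_floor / N_floor = 263.58 / 1028 = 0.2564.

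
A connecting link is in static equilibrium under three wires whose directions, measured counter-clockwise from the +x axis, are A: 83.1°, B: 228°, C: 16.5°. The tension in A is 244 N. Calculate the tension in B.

Resolve: ΣF_x = 244 cos 83.1° + T_B cos 228° + T_C cos 16.5° = 0.
        ΣF_y = 244 sin 83.1° + T_B sin 228° + T_C sin 16.5° = 0.
The known terms sum to (29.31, 242.2) N, so -0.6691 T_B + 0.9588 T_C = -29.31 and -0.7431 T_B + 0.2840 T_C = -242.2.
Solving simultaneously: T_B = 428.6 N, T_C = 268.5 N.

T_B ≈ 429 N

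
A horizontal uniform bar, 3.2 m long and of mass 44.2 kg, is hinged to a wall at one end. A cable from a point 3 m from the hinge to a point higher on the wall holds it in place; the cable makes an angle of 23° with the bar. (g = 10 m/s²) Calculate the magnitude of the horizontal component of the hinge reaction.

Take torques about the hinge: T sin 23° · 3 = 44.2×10×1.6 = 707.2 N·m.
So T = 707.2 / (0.3907 × 3) = 603.31 N.
ΣF_x = 0: H_x = T cos 23° = 555.35 N.

H_x ≈ 555 N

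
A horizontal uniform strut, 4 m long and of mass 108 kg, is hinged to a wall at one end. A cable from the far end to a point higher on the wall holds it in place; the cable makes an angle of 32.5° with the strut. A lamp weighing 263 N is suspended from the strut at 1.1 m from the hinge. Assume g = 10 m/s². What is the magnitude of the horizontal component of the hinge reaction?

H_x ≈ 961 N

Take torques about the hinge: T sin 32.5° · 4 = 108×10×2 + 263×1.1 = 2449.3 N·m.
So T = 2449.3 / (0.5373 × 4) = 1139.6 N.
ΣF_x = 0: H_x = T cos 32.5° = 961.16 N.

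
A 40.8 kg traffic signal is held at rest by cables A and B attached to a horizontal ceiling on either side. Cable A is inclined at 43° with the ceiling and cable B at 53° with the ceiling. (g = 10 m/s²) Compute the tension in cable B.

Weight W = 40.8 × 10 = 408 N acts straight down.
Horizontal: T_A cos 43° = T_B cos 53°  →  T_A = 0.8229 T_B.
Vertical: T_A sin 43° + T_B sin 53° = 408.
Substituting the horizontal relation into the vertical equation gives 1.36 T_B = 408, so T_B = 300 N.

T_B ≈ 300 N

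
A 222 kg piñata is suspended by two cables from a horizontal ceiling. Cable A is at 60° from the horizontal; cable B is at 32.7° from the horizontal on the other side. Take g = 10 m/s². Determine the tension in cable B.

Weight W = 222 × 10 = 2220 N acts straight down.
Horizontal: T_A cos 60° = T_B cos 32.7°  →  T_A = 1.683 T_B.
Vertical: T_A sin 60° + T_B sin 32.7° = 2220.
Substituting the horizontal relation into the vertical equation gives 1.998 T_B = 2220, so T_B = 1111 N.

T_B ≈ 1110 N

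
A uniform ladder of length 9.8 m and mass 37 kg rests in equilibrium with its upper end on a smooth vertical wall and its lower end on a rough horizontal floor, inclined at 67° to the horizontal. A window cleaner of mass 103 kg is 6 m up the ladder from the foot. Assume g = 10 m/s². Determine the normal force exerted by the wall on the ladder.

Torques about the foot: N_wall · 9.8 sin 67° = 37×10×4.9 cos 67° + 103×10×6 cos 67° → N_wall = 346.21 N.

N_wall ≈ 346 N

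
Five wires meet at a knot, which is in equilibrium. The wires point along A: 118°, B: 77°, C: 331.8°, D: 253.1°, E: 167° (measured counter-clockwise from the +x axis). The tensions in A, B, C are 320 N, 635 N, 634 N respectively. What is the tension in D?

Resolve: ΣF_x = 320 cos 118° + 635 cos 77° + 634 cos 331.8° + T_D cos 253.1° + T_E cos 167° = 0.
        ΣF_y = 320 sin 118° + 635 sin 77° + 634 sin 331.8° + T_D sin 253.1° + T_E sin 167° = 0.
The known terms sum to (551.4, 601.7) N, so -0.2907 T_D − 0.9744 T_E = -551.4 and -0.9568 T_D + 0.2250 T_E = -601.7.
Solving simultaneously: T_D = 711.9 N, T_E = 353.5 N.

T_D ≈ 712 N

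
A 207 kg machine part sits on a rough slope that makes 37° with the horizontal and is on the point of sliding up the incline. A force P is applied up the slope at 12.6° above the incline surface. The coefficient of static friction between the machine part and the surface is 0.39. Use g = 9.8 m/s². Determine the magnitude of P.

P ≈ 1750 N

On the verge of sliding up the incline, friction equals μN and acts down the slope.
Perpendicular: N + P sin 12.6° = W cos 37° = 1620 N.
Along incline: P cos 12.6° = W sin 37° + μN  with W sin 37° = 1221 N.
Solving the pair for P and N: P = 1746 N, N = 1239 N (and f = μN = 483.3 N).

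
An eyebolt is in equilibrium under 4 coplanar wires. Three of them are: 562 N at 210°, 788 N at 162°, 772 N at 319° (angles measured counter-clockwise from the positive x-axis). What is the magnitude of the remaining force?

Sum the known components: ΣF_x = -653.5 N, ΣF_y = -544 N.
For equilibrium the remaining force must supply (−ΣF_x, −ΣF_y) = (653.5, 544) N.
Magnitude = √((653.5)² + (544)²) = 850.3 N; direction = atan2(544, 653.5) = 39.8°.

F ≈ 850 N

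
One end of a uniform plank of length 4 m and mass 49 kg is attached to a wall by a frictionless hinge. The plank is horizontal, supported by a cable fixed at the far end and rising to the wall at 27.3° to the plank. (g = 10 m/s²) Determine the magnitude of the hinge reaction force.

|H| ≈ 534 N

Take torques about the hinge: T sin 27.3° · 4 = 49×10×2 = 980 N·m.
So T = 980 / (0.4586 × 4) = 534.18 N.
ΣF_x = 0: H_x = T cos 27.3° = 474.68 N.
ΣF_y = 0: H_y = (49×10) − T sin 27.3° = 490 − 245 = 245 N.
|H| = √(H_x² + H_y²) = √((474.68)² + (245)²) = 534.18 N.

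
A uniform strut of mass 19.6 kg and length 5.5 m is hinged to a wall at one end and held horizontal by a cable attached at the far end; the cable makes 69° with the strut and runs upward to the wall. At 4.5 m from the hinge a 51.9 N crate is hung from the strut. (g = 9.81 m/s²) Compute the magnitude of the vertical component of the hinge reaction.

|H_y| ≈ 106 N

Take torques about the hinge: T sin 69° · 5.5 = 19.6×9.81×2.75 + 51.9×4.5 = 762.31 N·m.
So T = 762.31 / (0.9336 × 5.5) = 148.46 N.
ΣF_y = 0: H_y = (19.6×9.81 + 51.9) − T sin 69° = 244.18 − 138.6 = 105.57 N.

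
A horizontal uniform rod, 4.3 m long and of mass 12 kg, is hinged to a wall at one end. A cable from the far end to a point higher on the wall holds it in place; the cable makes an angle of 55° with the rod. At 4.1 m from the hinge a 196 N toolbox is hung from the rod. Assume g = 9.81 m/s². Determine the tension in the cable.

T ≈ 300 N

Take torques about the hinge: T sin 55° · 4.3 = 12×9.81×2.15 + 196×4.1 = 1056.7 N·m.
So T = 1056.7 / (0.8192 × 4.3) = 300 N.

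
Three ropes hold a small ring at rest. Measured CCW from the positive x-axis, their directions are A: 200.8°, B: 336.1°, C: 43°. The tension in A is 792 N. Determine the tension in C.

T_C ≈ 606 N

Resolve: ΣF_x = 792 cos 200.8° + T_B cos 336.1° + T_C cos 43° = 0.
        ΣF_y = 792 sin 200.8° + T_B sin 336.1° + T_C sin 43° = 0.
The known terms sum to (-740.4, -281.2) N, so 0.9143 T_B + 0.7314 T_C = 740.4 and -0.4051 T_B + 0.6820 T_C = 281.2.
Solving simultaneously: T_B = 325.3 N, T_C = 605.6 N.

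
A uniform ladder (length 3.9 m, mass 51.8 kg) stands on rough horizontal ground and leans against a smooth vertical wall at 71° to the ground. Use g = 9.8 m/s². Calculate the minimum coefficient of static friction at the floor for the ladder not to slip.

μ_min ≈ 0.172

ΣF_y = 0: N_floor = 51.8×9.8 = 507.64 N.
Torques about the foot: N_wall · 3.9 sin 71° = 51.8×9.8×1.95 cos 71° → N_wall = 87.397 N.
ΣF_x = 0: f_floor = N_wall = 87.397 N.
μ_min = f_floor / N_floor = 87.397 / 507.64 = 0.1722.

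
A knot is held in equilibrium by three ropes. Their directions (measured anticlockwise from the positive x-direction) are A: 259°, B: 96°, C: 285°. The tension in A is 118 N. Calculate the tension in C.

T_C ≈ 221 N

Resolve: ΣF_x = 118 cos 259° + T_B cos 96° + T_C cos 285° = 0.
        ΣF_y = 118 sin 259° + T_B sin 96° + T_C sin 285° = 0.
The known terms sum to (-22.52, -115.8) N, so -0.1045 T_B + 0.2588 T_C = 22.52 and 0.9945 T_B − 0.9659 T_C = 115.8.
Solving simultaneously: T_B = 330.7 N, T_C = 220.5 N.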